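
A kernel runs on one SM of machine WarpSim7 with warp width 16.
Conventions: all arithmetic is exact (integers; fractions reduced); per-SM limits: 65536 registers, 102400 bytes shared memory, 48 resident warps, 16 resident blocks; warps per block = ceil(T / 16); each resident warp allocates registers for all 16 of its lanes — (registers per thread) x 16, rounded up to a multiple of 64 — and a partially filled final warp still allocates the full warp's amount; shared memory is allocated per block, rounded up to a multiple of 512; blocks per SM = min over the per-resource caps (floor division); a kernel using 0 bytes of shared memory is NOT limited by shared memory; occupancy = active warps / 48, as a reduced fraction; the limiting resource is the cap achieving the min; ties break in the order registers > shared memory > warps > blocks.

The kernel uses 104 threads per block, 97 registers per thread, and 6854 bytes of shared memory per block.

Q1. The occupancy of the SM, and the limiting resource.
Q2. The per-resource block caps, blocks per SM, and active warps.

Answer: occupancy 35/48, limited by registers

registers: 5 blocks
shared memory: 14 blocks
warps: 6 blocks
blocks: 16 blocks

Answer: 5 blocks, 35 active warps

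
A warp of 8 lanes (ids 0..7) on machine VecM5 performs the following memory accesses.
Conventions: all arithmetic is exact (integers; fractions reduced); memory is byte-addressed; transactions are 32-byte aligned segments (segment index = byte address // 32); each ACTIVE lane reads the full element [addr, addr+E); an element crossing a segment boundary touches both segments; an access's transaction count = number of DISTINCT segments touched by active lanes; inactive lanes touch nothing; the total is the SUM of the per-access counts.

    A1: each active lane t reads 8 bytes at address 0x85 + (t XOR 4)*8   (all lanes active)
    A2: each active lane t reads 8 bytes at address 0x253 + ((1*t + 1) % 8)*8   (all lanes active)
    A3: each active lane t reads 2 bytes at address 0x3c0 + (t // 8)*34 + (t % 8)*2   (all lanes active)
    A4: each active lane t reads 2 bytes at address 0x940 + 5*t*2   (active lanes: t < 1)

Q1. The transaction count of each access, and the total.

A1: 3 transactions
A2: 3 transactions
A3: 1 transaction
A4: 1 transaction

Answer: 3,3,1,1; total 8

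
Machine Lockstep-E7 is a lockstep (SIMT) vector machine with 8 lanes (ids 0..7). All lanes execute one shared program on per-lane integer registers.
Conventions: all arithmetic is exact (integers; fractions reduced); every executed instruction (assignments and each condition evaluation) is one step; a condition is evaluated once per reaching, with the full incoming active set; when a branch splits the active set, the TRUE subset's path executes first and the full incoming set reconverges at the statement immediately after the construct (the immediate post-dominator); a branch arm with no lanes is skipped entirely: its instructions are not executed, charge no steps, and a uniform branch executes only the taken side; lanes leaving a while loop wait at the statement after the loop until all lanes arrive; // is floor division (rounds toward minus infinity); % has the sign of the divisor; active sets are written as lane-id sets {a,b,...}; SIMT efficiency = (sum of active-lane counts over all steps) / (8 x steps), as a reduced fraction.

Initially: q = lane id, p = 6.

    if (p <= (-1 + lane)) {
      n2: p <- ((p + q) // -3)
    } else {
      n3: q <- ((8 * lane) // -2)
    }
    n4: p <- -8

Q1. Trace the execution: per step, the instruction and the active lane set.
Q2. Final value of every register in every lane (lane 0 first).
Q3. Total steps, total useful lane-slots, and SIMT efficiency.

step 0: eval (p <= (-1 + lane))      {0,1,2,3,4,5,6,7}
step 1: p <- ((p + q) // -3)         {7}
step 2: q <- ((8 * lane) // -2)      {0,1,2,3,4,5,6}
step 3: p <- -8                      {0,1,2,3,4,5,6,7}

Answer: 4 steps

q: 0,-4,-8,-12,-16,-20,-24,7
p: -8,-8,-8,-8,-8,-8,-8,-8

steps = 4; useful = 24; efficiency = 24/32 = 3/4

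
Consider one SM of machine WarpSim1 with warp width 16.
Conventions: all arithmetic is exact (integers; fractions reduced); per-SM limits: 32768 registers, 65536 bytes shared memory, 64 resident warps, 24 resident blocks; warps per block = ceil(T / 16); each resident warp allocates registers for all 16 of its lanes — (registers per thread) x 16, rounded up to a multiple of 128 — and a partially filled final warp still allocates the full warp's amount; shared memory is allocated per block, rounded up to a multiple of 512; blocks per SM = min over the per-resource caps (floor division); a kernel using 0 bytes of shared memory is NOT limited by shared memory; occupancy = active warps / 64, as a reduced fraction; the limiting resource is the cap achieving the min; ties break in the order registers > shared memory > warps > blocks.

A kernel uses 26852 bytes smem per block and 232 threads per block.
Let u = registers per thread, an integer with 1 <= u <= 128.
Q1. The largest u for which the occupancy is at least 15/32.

Answer: u = 64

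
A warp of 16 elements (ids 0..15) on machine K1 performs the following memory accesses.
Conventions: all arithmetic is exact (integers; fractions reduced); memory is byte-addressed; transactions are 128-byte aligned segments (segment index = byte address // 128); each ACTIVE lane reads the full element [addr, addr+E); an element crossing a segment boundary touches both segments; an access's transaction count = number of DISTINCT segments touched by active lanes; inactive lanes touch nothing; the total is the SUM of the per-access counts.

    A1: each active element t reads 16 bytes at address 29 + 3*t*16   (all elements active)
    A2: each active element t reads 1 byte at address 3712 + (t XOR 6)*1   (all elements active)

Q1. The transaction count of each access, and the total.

A1: 6 transactions
A2: 1 transaction

Answer: 6,1; total 7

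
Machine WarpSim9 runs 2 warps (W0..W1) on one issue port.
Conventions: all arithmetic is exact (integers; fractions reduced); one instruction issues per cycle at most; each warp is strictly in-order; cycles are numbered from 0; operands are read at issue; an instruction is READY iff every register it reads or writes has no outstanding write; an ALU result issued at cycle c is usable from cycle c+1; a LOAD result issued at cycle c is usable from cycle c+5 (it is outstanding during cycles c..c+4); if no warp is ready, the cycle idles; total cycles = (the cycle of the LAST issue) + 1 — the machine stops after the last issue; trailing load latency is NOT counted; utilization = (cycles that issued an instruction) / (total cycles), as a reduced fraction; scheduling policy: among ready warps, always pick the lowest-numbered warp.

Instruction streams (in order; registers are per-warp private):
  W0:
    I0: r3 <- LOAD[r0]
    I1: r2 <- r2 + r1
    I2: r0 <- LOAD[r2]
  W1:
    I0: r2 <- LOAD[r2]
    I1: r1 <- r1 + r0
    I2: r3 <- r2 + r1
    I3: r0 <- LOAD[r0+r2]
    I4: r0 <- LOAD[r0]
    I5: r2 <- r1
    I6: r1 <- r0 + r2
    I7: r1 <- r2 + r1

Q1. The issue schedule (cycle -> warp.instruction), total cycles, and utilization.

cycle 0: W0.I0
cycle 1: W0.I1
cycle 2: W0.I2
cycle 3: W1.I0
cycle 4: W1.I1
cycle 5: idle
cycle 6: idle
cycle 7: idle
cycle 8: W1.I2
cycle 9: W1.I3
cycle 10: idle
cycle 11: idle
cycle 12: idle
cycle 13: idle
cycle 14: W1.I4
cycle 15: W1.I5
cycle 16: idle
cycle 17: idle
cycle 18: idle
cycle 19: W1.I6
cycle 20: W1.I7

Answer: 21 cycles, utilization 11/21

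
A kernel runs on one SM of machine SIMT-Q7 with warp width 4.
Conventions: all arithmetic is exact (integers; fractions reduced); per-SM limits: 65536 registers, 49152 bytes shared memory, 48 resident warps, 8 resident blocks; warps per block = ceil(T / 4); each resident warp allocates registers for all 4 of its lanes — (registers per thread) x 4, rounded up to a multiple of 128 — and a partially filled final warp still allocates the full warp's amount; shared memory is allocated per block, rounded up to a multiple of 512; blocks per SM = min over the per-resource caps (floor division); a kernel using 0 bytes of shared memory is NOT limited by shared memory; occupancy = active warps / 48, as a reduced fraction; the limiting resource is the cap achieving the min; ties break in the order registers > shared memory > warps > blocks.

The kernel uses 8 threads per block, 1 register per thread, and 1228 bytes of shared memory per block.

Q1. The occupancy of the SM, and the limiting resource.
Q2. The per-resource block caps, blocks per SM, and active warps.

Answer: occupancy 1/3, limited by blocks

registers: 256 blocks
shared memory: 32 blocks
warps: 24 blocks
blocks: 8 blocks

Answer: 8 blocks, 16 active warps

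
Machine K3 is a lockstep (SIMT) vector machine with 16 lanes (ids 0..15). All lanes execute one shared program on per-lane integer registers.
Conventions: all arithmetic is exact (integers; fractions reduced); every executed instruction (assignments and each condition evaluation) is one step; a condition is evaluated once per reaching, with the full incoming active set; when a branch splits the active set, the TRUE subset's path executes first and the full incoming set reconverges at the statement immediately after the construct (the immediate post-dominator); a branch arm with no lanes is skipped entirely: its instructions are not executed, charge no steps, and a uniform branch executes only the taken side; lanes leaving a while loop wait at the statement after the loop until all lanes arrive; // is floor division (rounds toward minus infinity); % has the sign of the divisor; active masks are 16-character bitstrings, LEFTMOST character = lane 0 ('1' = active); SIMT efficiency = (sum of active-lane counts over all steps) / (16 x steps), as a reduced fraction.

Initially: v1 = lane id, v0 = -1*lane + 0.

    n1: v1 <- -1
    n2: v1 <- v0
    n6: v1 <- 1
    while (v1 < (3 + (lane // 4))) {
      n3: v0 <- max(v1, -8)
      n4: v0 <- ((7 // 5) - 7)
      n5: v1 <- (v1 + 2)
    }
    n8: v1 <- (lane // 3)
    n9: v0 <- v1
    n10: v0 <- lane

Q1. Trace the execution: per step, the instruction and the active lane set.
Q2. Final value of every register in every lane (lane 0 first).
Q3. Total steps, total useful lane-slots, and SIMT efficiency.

step 0: v1 <- -1                     1111111111111111
step 1: v1 <- v0                     1111111111111111
step 2: v1 <- 1                      1111111111111111
step 3: eval (v1 < (3 + (lane // 4))) 1111111111111111
step 4: v0 <- max(v1, -8)            1111111111111111
step 5: v0 <- ((7 // 5) - 7)         1111111111111111
step 6: v1 <- (v1 + 2)               1111111111111111
step 7: eval (v1 < (3 + (lane // 4))) 1111111111111111
step 8: v0 <- max(v1, -8)            0000111111111111
step 9: v0 <- ((7 // 5) - 7)         0000111111111111
step 10: v1 <- (v1 + 2)               0000111111111111
step 11: eval (v1 < (3 + (lane // 4))) 0000111111111111
step 12: v0 <- max(v1, -8)            0000000000001111
step 13: v0 <- ((7 // 5) - 7)         0000000000001111
step 14: v1 <- (v1 + 2)               0000000000001111
step 15: eval (v1 < (3 + (lane // 4))) 0000000000001111
step 16: v1 <- (lane // 3)            1111111111111111
step 17: v0 <- v1                     1111111111111111
step 18: v0 <- lane                   1111111111111111

Answer: 19 steps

v1: 0,0,0,1,1,1,2,2,2,3,3,3,4,4,4,5
v0: 0,1,2,3,4,5,6,7,8,9,10,11,12,13,14,15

steps = 19; useful = 240; efficiency = 240/304 = 15/19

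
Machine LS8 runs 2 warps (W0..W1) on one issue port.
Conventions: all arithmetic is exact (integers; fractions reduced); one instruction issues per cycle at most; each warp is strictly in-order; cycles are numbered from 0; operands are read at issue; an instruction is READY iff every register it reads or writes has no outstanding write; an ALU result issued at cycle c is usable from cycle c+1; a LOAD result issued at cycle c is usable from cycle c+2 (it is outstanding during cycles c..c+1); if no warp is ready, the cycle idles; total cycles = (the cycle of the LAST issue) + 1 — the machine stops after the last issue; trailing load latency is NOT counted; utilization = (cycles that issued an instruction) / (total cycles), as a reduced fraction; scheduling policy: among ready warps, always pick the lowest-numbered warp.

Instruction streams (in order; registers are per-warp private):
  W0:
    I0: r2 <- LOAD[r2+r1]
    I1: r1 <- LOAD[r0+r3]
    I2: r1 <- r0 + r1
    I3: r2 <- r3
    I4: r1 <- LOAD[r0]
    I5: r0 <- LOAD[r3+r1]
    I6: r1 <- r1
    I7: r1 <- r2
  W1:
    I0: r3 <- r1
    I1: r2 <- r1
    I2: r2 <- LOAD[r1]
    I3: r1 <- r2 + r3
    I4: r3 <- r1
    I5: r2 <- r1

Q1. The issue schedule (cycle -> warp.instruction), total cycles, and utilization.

cycle 0: W0.I0
cycle 1: W0.I1
cycle 2: W1.I0
cycle 3: W0.I2
cycle 4: W0.I3
cycle 5: W0.I4
cycle 6: W1.I1
cycle 7: W0.I5
cycle 8: W0.I6
cycle 9: W0.I7
cycle 10: W1.I2
cycle 11: idle
cycle 12: W1.I3
cycle 13: W1.I4
cycle 14: W1.I5

Answer: 15 cycles, utilization 14/15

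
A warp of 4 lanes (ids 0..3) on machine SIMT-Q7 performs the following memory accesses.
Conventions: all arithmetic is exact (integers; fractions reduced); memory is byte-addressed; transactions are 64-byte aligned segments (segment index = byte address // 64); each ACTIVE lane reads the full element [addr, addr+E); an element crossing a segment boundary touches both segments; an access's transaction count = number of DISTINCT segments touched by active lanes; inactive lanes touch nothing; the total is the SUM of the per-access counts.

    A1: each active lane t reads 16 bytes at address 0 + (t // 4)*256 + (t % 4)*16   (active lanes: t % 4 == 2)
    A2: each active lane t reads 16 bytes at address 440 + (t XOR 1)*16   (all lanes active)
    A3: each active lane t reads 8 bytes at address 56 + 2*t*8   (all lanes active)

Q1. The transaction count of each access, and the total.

A1: 1 transaction
A2: 2 transactions
A3: 2 transactions

Answer: 1,2,2; total 5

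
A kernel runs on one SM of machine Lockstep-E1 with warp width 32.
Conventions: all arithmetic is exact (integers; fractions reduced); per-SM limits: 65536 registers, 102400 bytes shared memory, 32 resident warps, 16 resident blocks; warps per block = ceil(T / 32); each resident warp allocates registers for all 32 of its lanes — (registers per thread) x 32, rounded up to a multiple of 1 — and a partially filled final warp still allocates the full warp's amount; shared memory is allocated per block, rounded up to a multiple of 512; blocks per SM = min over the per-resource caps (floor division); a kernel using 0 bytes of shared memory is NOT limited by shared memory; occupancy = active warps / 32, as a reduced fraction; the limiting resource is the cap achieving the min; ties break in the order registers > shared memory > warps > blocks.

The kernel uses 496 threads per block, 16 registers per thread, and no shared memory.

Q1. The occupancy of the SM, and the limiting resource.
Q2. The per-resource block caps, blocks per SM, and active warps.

Answer: occupancy 1, limited by warps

registers: 8 blocks
shared memory: no limit (kernel uses none)
warps: 2 blocks
blocks: 16 blocks

Answer: 2 blocks, 32 active warps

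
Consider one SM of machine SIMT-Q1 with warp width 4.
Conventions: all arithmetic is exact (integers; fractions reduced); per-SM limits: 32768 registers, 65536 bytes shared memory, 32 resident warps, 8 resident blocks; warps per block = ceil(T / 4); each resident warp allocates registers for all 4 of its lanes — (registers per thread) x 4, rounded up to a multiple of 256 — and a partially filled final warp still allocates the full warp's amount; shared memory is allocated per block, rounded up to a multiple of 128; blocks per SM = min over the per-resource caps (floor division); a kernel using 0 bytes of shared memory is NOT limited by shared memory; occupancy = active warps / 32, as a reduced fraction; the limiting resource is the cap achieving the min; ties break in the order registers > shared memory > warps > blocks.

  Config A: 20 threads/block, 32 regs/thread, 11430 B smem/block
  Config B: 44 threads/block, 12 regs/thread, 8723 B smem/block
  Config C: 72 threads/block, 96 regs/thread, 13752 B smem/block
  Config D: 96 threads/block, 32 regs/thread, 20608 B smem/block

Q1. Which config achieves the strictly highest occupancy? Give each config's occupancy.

occupancies: A 25/32, B 11/16, C 9/16, D 3/4

Answer: A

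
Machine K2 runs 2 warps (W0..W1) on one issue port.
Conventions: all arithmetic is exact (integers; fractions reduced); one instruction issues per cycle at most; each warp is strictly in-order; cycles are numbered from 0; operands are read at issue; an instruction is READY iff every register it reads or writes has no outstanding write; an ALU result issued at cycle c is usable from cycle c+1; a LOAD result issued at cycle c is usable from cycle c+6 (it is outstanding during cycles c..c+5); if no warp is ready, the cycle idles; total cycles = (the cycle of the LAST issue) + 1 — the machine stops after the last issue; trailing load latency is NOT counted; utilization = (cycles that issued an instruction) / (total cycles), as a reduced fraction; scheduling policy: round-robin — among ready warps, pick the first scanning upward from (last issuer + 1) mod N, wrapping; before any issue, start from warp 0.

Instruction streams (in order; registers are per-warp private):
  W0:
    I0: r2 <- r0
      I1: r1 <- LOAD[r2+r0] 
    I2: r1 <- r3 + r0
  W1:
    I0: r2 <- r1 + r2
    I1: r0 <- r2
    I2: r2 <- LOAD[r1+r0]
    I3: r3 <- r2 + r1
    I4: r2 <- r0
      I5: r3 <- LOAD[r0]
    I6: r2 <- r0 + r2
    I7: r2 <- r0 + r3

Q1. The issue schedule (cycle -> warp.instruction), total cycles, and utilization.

cycle 0: W0.I0
cycle 1: W1.I0
cycle 2: W0.I1
cycle 3: W1.I1
cycle 4: W1.I2
cycle 5: idle
cycle 6: idle
cycle 7: idle
cycle 8: W0.I2
cycle 9: idle
cycle 10: W1.I3
cycle 11: W1.I4
cycle 12: W1.I5
cycle 13: W1.I6
cycle 14: idle
cycle 15: idle
cycle 16: idle
cycle 17: idle
cycle 18: W1.I7

Answer: 19 cycles, utilization 11/19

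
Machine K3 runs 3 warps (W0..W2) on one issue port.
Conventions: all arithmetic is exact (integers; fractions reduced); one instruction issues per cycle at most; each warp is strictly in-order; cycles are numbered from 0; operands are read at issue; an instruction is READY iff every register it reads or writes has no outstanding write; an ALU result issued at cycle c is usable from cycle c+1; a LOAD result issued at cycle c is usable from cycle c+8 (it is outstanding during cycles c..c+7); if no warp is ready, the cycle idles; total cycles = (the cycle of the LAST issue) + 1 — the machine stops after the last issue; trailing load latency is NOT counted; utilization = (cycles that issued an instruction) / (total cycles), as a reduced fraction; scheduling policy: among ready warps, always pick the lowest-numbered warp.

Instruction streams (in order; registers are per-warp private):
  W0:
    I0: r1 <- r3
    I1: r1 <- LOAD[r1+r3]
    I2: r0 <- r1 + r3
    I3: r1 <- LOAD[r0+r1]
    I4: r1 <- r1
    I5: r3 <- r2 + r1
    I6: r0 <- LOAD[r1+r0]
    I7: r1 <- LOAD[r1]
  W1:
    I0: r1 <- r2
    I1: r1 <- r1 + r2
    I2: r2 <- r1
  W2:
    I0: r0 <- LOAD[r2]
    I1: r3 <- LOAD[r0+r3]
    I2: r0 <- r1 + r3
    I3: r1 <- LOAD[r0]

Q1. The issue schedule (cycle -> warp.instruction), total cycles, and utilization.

cycle 0: W0.I0
cycle 1: W0.I1
cycle 2: W1.I0
cycle 3: W1.I1
cycle 4: W1.I2
cycle 5: W2.I0
cycle 6: idle
cycle 7: idle
cycle 8: idle
cycle 9: W0.I2
cycle 10: W0.I3
cycle 11: idle
cycle 12: idle
cycle 13: W2.I1
cycle 14: idle
cycle 15: idle
cycle 16: idle
cycle 17: idle
cycle 18: W0.I4
cycle 19: W0.I5
cycle 20: W0.I6
cycle 21: W0.I7
cycle 22: W2.I2
cycle 23: W2.I3

Answer: 24 cycles, utilization 5/8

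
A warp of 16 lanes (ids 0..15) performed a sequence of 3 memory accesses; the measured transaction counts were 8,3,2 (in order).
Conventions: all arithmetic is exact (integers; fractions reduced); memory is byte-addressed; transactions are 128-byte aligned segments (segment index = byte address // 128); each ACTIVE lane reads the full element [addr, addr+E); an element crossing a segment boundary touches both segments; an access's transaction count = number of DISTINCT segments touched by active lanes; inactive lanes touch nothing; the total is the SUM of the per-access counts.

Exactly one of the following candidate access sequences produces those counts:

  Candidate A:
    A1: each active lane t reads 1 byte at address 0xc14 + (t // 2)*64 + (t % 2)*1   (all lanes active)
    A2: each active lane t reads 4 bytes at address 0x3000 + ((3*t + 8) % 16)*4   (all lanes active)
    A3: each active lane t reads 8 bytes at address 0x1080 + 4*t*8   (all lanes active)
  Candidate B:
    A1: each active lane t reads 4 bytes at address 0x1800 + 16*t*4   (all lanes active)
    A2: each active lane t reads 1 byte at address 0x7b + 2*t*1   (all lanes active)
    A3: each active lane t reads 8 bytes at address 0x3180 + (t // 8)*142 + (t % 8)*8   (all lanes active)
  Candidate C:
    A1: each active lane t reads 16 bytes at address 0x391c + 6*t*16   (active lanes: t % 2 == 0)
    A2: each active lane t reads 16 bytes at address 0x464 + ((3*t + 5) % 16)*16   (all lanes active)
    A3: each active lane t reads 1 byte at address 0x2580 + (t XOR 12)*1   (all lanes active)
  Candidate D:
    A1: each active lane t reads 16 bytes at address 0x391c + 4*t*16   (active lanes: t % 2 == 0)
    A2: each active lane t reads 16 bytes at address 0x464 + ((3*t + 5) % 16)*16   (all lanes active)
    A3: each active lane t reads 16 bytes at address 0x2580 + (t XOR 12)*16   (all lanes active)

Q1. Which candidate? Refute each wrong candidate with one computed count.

A: A1 gives 4 transactions, not 8
B: A2 gives 2 transactions, not 3
C: A3 gives 1 transaction, not 2
D: all counts match (8,3,2)

Answer: D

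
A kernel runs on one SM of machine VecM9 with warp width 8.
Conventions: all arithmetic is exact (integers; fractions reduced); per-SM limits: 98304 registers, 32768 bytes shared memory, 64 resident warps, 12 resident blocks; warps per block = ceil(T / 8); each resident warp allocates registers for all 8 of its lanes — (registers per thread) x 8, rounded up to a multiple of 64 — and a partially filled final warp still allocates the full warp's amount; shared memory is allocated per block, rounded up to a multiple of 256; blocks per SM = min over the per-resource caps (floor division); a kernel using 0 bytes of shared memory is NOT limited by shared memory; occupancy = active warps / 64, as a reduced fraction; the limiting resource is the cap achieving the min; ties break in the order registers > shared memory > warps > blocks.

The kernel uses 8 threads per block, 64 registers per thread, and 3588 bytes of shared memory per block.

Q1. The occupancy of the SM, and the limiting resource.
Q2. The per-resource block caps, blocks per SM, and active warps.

Answer: occupancy 1/8, limited by shared memory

registers: 192 blocks
shared memory: 8 blocks
warps: 64 blocks
blocks: 12 blocks

Answer: 8 blocks, 8 active warps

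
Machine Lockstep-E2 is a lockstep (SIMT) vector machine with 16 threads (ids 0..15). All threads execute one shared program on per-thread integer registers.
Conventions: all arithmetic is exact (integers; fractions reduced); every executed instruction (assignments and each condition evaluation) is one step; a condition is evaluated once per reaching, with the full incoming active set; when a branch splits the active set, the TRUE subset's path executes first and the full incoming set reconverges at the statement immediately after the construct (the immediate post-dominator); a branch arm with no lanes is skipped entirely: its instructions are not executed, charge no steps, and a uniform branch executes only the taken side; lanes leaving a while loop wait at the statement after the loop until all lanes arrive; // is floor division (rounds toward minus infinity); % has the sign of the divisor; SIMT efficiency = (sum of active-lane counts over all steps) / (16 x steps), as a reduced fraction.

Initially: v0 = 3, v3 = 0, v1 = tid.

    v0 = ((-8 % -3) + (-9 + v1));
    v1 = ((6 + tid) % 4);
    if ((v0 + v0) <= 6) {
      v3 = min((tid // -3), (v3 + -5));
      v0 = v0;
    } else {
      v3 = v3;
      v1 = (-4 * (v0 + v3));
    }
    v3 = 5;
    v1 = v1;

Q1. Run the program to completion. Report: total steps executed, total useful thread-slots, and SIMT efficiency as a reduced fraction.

Answer: 9 steps, 112 useful, 7/9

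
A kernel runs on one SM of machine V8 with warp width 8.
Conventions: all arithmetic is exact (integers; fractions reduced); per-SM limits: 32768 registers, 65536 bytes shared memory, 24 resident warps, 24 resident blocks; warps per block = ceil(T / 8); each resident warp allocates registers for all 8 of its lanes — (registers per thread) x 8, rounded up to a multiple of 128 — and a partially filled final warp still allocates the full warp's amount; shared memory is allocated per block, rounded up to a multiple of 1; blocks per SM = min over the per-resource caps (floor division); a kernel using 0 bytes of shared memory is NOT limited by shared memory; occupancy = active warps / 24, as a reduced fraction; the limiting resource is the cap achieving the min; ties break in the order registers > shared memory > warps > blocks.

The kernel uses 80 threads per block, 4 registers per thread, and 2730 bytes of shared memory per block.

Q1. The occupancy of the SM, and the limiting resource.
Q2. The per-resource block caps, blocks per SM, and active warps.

Answer: occupancy 5/6, limited by warps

registers: 25 blocks
shared memory: 24 blocks
warps: 2 blocks
blocks: 24 blocks

Answer: 2 blocks, 20 active warps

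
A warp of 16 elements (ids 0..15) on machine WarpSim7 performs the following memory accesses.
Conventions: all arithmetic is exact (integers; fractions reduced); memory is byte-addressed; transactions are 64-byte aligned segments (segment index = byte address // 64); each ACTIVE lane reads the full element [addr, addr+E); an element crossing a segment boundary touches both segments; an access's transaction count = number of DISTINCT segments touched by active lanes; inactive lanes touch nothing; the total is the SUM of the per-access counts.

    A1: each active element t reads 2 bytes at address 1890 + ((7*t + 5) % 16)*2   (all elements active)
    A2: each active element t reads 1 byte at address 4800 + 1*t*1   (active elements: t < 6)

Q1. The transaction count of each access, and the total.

A1: 2 transactions
A2: 1 transaction

Answer: 2,1; total 3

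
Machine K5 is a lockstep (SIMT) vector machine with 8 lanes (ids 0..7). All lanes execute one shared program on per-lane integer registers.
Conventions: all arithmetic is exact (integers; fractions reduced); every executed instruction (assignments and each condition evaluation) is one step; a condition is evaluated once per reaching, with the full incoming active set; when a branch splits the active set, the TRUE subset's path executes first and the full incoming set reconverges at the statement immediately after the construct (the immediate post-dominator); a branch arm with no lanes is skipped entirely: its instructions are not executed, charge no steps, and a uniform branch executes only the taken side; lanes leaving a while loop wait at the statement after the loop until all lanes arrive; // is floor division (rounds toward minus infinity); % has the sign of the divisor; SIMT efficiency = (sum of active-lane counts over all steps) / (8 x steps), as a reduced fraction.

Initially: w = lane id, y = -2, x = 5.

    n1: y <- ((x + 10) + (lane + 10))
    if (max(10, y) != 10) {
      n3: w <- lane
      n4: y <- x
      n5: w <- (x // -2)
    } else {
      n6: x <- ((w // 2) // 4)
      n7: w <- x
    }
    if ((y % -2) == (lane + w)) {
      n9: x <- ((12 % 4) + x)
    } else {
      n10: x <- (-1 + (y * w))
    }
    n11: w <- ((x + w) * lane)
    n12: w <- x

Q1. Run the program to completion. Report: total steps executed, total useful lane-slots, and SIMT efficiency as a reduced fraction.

Answer: 10 steps, 72 useful, 9/10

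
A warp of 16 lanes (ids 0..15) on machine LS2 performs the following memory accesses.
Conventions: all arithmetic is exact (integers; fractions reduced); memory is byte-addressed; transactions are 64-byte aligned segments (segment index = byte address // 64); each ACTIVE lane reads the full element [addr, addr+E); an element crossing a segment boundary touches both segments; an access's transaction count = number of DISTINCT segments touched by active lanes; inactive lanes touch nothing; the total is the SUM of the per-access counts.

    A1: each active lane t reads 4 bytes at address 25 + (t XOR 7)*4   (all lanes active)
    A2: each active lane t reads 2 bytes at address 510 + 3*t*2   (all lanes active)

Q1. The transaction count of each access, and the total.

A1: 2 transactions
A2: 3 transactions

Answer: 2,3; total 5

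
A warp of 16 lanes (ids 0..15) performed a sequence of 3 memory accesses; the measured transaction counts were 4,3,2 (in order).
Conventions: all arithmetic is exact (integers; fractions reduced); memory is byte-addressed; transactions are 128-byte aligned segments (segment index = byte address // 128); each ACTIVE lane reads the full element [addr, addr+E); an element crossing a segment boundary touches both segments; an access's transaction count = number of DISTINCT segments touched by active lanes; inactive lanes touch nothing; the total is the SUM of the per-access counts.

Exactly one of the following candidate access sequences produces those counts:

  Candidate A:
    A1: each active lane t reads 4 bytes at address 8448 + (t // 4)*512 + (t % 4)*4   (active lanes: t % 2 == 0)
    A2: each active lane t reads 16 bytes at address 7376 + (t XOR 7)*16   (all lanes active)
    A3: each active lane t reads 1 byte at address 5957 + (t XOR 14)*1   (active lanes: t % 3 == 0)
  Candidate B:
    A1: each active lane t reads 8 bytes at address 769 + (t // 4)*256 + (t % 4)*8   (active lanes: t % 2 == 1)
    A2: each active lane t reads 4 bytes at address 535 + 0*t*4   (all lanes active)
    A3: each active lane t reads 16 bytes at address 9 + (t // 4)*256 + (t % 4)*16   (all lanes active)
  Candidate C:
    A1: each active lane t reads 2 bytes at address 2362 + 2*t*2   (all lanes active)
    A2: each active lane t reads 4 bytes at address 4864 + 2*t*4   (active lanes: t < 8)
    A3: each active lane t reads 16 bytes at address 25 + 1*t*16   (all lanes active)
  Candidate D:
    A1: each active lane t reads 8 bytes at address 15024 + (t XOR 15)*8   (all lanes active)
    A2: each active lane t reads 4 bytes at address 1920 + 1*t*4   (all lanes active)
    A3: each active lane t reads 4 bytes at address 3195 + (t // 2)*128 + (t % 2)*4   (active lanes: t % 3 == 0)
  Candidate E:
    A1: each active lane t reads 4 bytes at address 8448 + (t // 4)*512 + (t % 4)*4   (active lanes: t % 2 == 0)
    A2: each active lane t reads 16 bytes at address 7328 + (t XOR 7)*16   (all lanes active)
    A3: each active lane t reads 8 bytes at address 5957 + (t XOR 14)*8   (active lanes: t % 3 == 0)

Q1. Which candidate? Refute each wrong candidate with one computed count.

A: A3 gives 1 transaction, not 2
B: A2 gives 1 transaction, not 3
C: A1 gives 1 transaction, not 4
D: A1 gives 2 transactions, not 4
E: all counts match (4,3,2)

Answer: E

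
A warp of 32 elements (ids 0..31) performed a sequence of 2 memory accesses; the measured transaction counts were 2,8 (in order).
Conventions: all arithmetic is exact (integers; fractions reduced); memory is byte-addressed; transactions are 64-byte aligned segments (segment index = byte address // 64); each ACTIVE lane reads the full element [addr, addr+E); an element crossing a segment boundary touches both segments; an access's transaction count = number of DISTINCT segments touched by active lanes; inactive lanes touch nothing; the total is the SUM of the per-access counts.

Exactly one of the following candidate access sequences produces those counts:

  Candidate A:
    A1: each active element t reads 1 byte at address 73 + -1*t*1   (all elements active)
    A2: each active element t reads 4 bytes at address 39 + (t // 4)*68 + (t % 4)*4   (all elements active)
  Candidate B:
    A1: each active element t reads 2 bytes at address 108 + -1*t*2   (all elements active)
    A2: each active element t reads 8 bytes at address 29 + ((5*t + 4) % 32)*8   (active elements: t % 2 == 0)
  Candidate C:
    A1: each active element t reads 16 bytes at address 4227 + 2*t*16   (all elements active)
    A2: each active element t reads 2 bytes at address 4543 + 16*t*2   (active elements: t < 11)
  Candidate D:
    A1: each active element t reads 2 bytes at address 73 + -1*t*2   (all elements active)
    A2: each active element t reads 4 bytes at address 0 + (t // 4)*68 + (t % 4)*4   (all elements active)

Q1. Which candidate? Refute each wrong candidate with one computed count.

A: A2 gives 9 transactions, not 8
B: A2 gives 5 transactions, not 8
C: A1 gives 16 transactions, not 2
D: all counts match (2,8)

Answer: D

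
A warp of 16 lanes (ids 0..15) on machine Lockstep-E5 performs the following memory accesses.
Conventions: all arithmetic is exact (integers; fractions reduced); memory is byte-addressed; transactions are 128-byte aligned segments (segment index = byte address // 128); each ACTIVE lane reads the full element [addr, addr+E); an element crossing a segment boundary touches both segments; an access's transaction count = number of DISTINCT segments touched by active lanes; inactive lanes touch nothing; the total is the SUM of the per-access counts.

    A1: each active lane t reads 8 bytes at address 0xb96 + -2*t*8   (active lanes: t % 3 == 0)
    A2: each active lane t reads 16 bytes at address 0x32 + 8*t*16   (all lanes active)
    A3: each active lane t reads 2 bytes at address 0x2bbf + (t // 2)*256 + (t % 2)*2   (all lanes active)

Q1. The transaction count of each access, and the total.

A1: 3 transactions
A2: 16 transactions
A3: 8 transactions

Answer: 3,16,8; total 27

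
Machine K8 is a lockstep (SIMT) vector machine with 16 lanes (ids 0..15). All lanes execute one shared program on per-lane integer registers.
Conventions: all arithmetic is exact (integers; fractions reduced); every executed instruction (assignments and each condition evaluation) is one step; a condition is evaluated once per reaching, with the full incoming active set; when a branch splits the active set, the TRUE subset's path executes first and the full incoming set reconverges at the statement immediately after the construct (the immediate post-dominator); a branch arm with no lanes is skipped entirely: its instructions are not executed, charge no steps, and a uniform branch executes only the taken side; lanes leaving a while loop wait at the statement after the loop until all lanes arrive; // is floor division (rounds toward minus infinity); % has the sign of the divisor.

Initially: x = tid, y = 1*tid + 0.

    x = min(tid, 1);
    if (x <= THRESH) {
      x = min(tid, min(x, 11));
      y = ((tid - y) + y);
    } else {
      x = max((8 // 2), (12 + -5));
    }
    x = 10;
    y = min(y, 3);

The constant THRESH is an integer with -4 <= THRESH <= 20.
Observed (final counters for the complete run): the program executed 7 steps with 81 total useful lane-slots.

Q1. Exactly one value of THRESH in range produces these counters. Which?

Answer: THRESH = 0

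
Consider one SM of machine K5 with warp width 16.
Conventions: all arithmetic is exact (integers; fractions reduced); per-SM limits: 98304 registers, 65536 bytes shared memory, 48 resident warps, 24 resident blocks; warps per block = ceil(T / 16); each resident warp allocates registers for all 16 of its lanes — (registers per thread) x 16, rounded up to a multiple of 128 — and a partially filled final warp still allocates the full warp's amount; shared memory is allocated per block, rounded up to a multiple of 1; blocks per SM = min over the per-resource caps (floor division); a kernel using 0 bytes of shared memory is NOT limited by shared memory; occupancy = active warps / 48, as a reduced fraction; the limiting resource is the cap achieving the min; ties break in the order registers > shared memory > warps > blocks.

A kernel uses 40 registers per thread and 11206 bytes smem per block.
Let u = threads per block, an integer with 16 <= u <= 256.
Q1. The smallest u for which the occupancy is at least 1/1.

Answer: u = 177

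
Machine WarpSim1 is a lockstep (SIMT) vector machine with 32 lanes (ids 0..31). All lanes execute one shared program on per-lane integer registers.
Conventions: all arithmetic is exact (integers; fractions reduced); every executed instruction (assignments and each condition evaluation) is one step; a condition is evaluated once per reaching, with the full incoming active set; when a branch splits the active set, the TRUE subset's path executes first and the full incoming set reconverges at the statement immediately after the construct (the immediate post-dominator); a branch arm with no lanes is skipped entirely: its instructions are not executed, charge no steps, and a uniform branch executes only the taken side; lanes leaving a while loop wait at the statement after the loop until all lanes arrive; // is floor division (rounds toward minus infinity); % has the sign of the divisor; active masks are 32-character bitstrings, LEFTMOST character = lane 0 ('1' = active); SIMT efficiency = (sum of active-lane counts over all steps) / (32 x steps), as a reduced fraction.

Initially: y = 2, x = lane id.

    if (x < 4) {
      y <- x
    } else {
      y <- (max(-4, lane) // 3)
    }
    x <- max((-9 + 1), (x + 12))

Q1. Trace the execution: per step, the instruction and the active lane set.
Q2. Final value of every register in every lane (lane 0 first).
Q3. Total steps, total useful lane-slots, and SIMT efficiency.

step 0: eval (x < 4)                 11111111111111111111111111111111
step 1: y <- x                       11110000000000000000000000000000
step 2: y <- (max(-4, lane) // 3)    00001111111111111111111111111111
step 3: x <- max((-9 + 1), (x + 12)) 11111111111111111111111111111111

Answer: 4 steps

y: 0,1,2,3,1,1,2,2,2,3,3,3,4,4,4,5,5,5,6,6,6,7,7,7,8,8,8,9,9,9,10,10
x: 12,13,14,15,16,17,18,19,20,21,22,23,24,25,26,27,28,29,30,31,32,33,34,35,36,37,38,39,40,41,42,43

steps = 4; useful = 96; efficiency = 96/128 = 3/4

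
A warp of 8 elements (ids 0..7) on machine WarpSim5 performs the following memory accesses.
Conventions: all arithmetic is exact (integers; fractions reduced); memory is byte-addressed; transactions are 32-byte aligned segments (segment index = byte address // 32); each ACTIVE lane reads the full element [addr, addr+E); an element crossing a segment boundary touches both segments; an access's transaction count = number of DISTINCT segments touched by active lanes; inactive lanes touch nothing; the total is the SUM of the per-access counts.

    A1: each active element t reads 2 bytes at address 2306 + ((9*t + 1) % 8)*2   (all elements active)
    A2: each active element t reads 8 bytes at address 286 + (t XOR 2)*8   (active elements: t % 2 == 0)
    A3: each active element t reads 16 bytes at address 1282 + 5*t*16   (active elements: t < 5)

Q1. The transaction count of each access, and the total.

A1: 1 transaction
A2: 3 transactions
A3: 7 transactions

Answer: 1,3,7; total 11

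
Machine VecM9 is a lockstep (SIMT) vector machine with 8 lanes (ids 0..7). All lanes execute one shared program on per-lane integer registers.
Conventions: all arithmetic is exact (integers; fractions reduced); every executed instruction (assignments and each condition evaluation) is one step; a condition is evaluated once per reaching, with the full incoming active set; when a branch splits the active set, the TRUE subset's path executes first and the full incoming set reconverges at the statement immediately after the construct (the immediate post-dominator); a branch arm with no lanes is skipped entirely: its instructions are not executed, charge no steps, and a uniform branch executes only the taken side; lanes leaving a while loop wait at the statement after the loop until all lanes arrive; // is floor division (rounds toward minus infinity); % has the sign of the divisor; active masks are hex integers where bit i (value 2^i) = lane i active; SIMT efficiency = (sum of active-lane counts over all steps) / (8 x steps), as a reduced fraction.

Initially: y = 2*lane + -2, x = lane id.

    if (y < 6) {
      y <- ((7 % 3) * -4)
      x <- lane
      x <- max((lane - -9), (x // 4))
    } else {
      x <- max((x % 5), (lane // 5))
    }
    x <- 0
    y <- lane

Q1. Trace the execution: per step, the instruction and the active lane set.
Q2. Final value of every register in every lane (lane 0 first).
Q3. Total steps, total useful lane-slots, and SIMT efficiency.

step 0: eval (y < 6)                 0xff
step 1: y <- ((7 % 3) * -4)          0x0f
step 2: x <- lane                    0x0f
step 3: x <- max((lane - -9), (x // 4)) 0x0f
step 4: x <- max((x % 5), (lane // 5)) 0xf0
step 5: x <- 0                       0xff
step 6: y <- lane                    0xff

Answer: 7 steps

y: 0,1,2,3,4,5,6,7
x: 0,0,0,0,0,0,0,0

steps = 7; useful = 40; efficiency = 40/56 = 5/7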